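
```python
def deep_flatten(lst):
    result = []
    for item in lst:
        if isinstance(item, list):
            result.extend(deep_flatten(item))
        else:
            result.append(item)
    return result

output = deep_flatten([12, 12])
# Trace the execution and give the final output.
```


deep_flatten([12, 12])
Processing each element:
  12 is not a list -> append 12
  12 is not a list -> append 12
= [12, 12]


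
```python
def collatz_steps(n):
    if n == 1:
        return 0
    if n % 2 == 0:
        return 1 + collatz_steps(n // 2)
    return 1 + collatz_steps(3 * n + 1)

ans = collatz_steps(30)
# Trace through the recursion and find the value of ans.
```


collatz_steps(30)
30 is even -> collatz_steps(15)
15 is odd -> 3*15+1 = 46 -> collatz_steps(46)
46 is even -> collatz_steps(23)
23 is odd -> 3*23+1 = 70 -> collatz_steps(70)
70 is even -> collatz_steps(35)
35 is odd -> 3*35+1 = 106 -> collatz_steps(106)
106 is even -> collatz_steps(53)
53 is odd -> 3*53+1 = 160 -> collatz_steps(160)
160 is even -> collatz_steps(80)
80 is even -> collatz_steps(40)
40 is even -> collatz_steps(20)
20 is even -> collatz_steps(10)
10 is even -> collatz_steps(5)
5 is odd -> 3*5+1 = 16 -> collatz_steps(16)
16 is even -> collatz_steps(8)
8 is even -> collatz_steps(4)
4 is even -> collatz_steps(2)
2 is even -> collatz_steps(1)
Reached 1 after 18 steps
= 18


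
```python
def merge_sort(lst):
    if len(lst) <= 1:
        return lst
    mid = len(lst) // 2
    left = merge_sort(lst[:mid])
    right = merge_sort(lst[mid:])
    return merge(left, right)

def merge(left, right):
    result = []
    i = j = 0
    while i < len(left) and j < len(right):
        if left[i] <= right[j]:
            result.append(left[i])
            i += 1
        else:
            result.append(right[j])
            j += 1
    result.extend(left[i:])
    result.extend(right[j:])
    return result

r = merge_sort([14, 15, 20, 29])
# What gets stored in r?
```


merge_sort([14, 15, 20, 29])
Split into [14, 15] and [20, 29]
Left sorted: [14, 15]
Right sorted: [20, 29]
Merge [14, 15] and [20, 29]
= [14, 15, 20, 29]


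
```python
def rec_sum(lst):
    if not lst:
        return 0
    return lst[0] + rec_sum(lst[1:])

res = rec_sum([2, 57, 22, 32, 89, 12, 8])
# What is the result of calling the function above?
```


rec_sum([2, 57, 22, 32, 89, 12, 8])
= 2 + rec_sum([57, 22, 32, 89, 12, 8])
= 2 + 57 + rec_sum([22, 32, 89, 12, 8])
= 2 + 57 + 22 + rec_sum([32, 89, 12, 8])
= 2 + 57 + 22 + 32 + rec_sum([89, 12, 8])
= 2 + 57 + 22 + 32 + 89 + rec_sum([12, 8])
= 2 + 57 + 22 + 32 + 89 + 12 + rec_sum([8])
= 2 + 57 + 22 + 32 + 89 + 12 + 8 + rec_sum([])
= 2 + 57 + 22 + 32 + 89 + 12 + 8 + 0
= 222


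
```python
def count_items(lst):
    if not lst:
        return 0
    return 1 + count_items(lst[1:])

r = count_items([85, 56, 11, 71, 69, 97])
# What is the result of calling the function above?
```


count_items([85, 56, 11, 71, 69, 97])
= 1 + count_items([56, 11, 71, 69, 97])
= 1 + 1 + count_items([11, 71, 69, 97])
= 1 + 1 + 1 + count_items([71, 69, 97])
= 1 + 1 + 1 + 1 + count_items([69, 97])
= 1 + 1 + 1 + 1 + 1 + count_items([97])
= 1 + 1 + 1 + 1 + 1 + 1 + count_items([])
= 1 + 1 + 1 + 1 + 1 + 1 + 0
= 6


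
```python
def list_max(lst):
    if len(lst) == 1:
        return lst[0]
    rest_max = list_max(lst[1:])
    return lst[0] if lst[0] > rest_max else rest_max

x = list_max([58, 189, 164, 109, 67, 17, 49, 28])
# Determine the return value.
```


list_max([58, 189, 164, 109, 67, 17, 49, 28])
= compare 58 with list_max([189, 164, 109, 67, 17, 49, 28])
= compare 189 with list_max([164, 109, 67, 17, 49, 28])
= compare 164 with list_max([109, 67, 17, 49, 28])
= compare 109 with list_max([67, 17, 49, 28])
= compare 67 with list_max([17, 49, 28])
= compare 17 with list_max([49, 28])
= compare 49 with list_max([28])
Base: list_max([28]) = 28
compare 49 with 28: max = 49
compare 17 with 49: max = 49
compare 67 with 49: max = 67
compare 109 with 67: max = 109
compare 164 with 109: max = 164
compare 189 with 164: max = 189
compare 58 with 189: max = 189
= 189


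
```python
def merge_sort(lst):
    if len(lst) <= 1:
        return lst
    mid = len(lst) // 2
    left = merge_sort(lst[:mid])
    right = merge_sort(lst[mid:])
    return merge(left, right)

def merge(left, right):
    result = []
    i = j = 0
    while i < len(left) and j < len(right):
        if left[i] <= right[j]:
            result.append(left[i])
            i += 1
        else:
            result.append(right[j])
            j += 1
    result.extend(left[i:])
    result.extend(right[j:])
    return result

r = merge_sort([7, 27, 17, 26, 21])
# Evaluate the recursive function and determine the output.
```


merge_sort([7, 27, 17, 26, 21])
Split into [7, 27] and [17, 26, 21]
Left sorted: [7, 27]
Right sorted: [17, 21, 26]
Merge [7, 27] and [17, 21, 26]
= [7, 17, 21, 26, 27]


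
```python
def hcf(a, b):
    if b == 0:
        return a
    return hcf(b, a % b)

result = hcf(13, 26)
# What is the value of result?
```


hcf(13, 26)
= hcf(26, 13 % 26) = hcf(26, 13)
= hcf(13, 26 % 13) = hcf(13, 0)
b == 0, return a = 13


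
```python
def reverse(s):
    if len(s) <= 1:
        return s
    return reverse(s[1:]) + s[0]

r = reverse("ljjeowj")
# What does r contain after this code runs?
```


reverse("ljjeowj")
= reverse("jjeowj") + "l"
= reverse("jeowj") + "j" + "l"
= reverse("eowj") + "j" + "j" + "l"
= reverse("owj") + "e" + "j" + "j" + "l"
= reverse("wj") + "o" + "e" + "j" + "j" + "l"
= reverse("j") + "w" + "o" + "e" + "j" + "j" + "l"
= "j" + "w" + "o" + "e" + "j" + "j" + "l"
= "jwoejjl"


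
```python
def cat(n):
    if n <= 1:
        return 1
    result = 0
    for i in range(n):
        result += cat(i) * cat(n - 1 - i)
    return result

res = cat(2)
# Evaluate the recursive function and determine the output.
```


cat(2)
= sum of cat(i) * cat(2-1-i) for i in 0..1
  cat(0)*cat(1) = 1*1 = 1
  cat(1)*cat(0) = 1*1 = 1
= 1 + 1
= 2


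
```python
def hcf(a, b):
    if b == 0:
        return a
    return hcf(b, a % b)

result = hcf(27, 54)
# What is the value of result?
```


hcf(27, 54)
= hcf(54, 27 % 54) = hcf(54, 27)
= hcf(27, 54 % 27) = hcf(27, 0)
b == 0, return a = 27


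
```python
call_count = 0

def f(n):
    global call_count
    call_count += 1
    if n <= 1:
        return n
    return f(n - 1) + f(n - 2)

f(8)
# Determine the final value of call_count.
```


f(8) calls f(7) and f(6); each non-base call branches into two more.
Let C(k) = total number of calls made by f(k), including the call to f(k) itself.
Base cases: C(0) = 1, C(1) = 1
Recurrence: C(k) = 1 + C(k-1) + C(k-2)
  C(2) = 1 + C(1) + C(0) = 1 + 1 + 1 = 3
  C(3) = 1 + C(2) + C(1) = 1 + 3 + 1 = 5
  C(4) = 1 + C(3) + C(2) = 1 + 5 + 3 = 9
  C(5) = 1 + C(4) + C(3) = 1 + 9 + 5 = 15
  C(6) = 1 + C(5) + C(4) = 1 + 15 + 9 = 25
  C(7) = 1 + C(6) + C(5) = 1 + 25 + 15 = 41
  C(8) = 1 + C(7) + C(6) = 1 + 41 + 25 = 67
Total calls = C(8) = 67


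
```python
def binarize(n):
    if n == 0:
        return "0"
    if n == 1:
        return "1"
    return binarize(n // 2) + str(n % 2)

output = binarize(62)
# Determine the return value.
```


binarize(62)
= binarize(31) + "0"
= binarize(15) + "1" + "0"
= binarize(7) + "1" + "1" + "0"
= binarize(3) + "1" + "1" + "1" + "0"
= binarize(1) + "1" + "1" + "1" + "1" + "0"
= "1" + "1" + "1" + "1" + "1" + "0"
= "111110"


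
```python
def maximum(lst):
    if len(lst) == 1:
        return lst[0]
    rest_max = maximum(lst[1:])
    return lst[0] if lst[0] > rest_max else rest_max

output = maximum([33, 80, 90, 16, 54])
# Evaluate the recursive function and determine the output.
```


maximum([33, 80, 90, 16, 54])
= compare 33 with maximum([80, 90, 16, 54])
= compare 80 with maximum([90, 16, 54])
= compare 90 with maximum([16, 54])
= compare 16 with maximum([54])
Base: maximum([54]) = 54
compare 16 with 54: max = 54
compare 90 with 54: max = 90
compare 80 with 90: max = 90
compare 33 with 90: max = 90
= 90


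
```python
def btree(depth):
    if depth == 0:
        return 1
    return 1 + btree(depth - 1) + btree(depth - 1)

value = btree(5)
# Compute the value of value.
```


btree(5)
= 1 + btree(4) + btree(4)
= 1 + 2 * btree(4)
btree(k) = 2^(k+1) - 1
btree(0) = 1
btree(1) = 3
btree(2) = 7
btree(3) = 15
btree(4) = 31
btree(5) = 2^6 - 1 = 63


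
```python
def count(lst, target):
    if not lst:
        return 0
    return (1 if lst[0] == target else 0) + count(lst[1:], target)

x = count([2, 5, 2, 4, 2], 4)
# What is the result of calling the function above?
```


count([2, 5, 2, 4, 2], 4)
lst[0]=2 != 4: 0 + count([5, 2, 4, 2], 4)
lst[0]=5 != 4: 0 + count([2, 4, 2], 4)
lst[0]=2 != 4: 0 + count([4, 2], 4)
lst[0]=4 == 4: 1 + count([2], 4)
lst[0]=2 != 4: 0 + count([], 4)
= 1


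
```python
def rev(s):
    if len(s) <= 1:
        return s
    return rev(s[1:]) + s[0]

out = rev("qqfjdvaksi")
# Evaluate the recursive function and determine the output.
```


rev("qqfjdvaksi")
= rev("qfjdvaksi") + "q"
= rev("fjdvaksi") + "q" + "q"
= rev("jdvaksi") + "f" + "q" + "q"
= rev("dvaksi") + "j" + "f" + "q" + "q"
= rev("vaksi") + "d" + "j" + "f" + "q" + "q"
= rev("aksi") + "v" + "d" + "j" + "f" + "q" + "q"
= rev("ksi") + "a" + "v" + "d" + "j" + "f" + "q" + "q"
= rev("si") + "k" + "a" + "v" + "d" + "j" + "f" + "q" + "q"
= rev("i") + "s" + "k" + "a" + "v" + "d" + "j" + "f" + "q" + "q"
= "i" + "s" + "k" + "a" + "v" + "d" + "j" + "f" + "q" + "q"
= "iskavdjfqq"


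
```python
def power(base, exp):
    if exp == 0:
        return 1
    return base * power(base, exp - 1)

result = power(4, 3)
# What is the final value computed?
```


power(4, 3)
= 4 * power(4, 2)
= 4 * 4 * power(4, 1)
= 4 * 4 * 4 * power(4, 0)
= 4 * 4 * 4 * 1
= 64


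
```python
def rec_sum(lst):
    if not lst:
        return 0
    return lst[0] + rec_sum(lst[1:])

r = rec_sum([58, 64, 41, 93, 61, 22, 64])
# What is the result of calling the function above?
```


rec_sum([58, 64, 41, 93, 61, 22, 64])
= 58 + rec_sum([64, 41, 93, 61, 22, 64])
= 58 + 64 + rec_sum([41, 93, 61, 22, 64])
= 58 + 64 + 41 + rec_sum([93, 61, 22, 64])
= 58 + 64 + 41 + 93 + rec_sum([61, 22, 64])
= 58 + 64 + 41 + 93 + 61 + rec_sum([22, 64])
= 58 + 64 + 41 + 93 + 61 + 22 + rec_sum([64])
= 58 + 64 + 41 + 93 + 61 + 22 + 64 + rec_sum([])
= 58 + 64 + 41 + 93 + 61 + 22 + 64 + 0
= 403


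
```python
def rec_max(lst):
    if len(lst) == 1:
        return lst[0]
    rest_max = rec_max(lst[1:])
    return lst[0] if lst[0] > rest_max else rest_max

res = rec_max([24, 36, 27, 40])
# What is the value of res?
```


rec_max([24, 36, 27, 40])
= compare 24 with rec_max([36, 27, 40])
= compare 36 with rec_max([27, 40])
= compare 27 with rec_max([40])
Base: rec_max([40]) = 40
compare 27 with 40: max = 40
compare 36 with 40: max = 40
compare 24 with 40: max = 40
= 40


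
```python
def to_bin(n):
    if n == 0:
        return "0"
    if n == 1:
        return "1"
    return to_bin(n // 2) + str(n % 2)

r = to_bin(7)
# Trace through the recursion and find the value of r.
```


to_bin(7)
= to_bin(3) + "1"
= to_bin(1) + "1" + "1"
= "1" + "1" + "1"
= "111"


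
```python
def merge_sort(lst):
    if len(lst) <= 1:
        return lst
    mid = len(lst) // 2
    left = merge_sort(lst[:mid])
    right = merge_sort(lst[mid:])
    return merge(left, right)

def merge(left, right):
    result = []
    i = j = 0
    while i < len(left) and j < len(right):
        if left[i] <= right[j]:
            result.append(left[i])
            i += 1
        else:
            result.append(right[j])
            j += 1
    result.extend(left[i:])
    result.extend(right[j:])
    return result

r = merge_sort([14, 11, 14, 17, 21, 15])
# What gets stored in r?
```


merge_sort([14, 11, 14, 17, 21, 15])
Split into [14, 11, 14] and [17, 21, 15]
Left sorted: [11, 14, 14]
Right sorted: [15, 17, 21]
Merge [11, 14, 14] and [15, 17, 21]
= [11, 14, 14, 15, 17, 21]


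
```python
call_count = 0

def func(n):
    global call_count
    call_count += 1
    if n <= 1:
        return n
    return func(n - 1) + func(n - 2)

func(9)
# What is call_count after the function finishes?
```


func(9) calls func(8) and func(7); each non-base call branches into two more.
Let C(k) = total number of calls made by func(k), including the call to func(k) itself.
Base cases: C(0) = 1, C(1) = 1
Recurrence: C(k) = 1 + C(k-1) + C(k-2)
  C(2) = 1 + C(1) + C(0) = 1 + 1 + 1 = 3
  C(3) = 1 + C(2) + C(1) = 1 + 3 + 1 = 5
  C(4) = 1 + C(3) + C(2) = 1 + 5 + 3 = 9
  C(5) = 1 + C(4) + C(3) = 1 + 9 + 5 = 15
  C(6) = 1 + C(5) + C(4) = 1 + 15 + 9 = 25
  C(7) = 1 + C(6) + C(5) = 1 + 25 + 15 = 41
  C(8) = 1 + C(7) + C(6) = 1 + 41 + 25 = 67
  C(9) = 1 + C(8) + C(7) = 1 + 67 + 41 = 109
Total calls = C(9) = 109


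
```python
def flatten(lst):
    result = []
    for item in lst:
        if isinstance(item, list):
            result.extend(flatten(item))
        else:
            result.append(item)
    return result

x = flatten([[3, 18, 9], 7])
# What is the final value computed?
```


flatten([[3, 18, 9], 7])
Processing each element:
  [3, 18, 9] is a list -> flatten recursively -> [3, 18, 9]
  7 is not a list -> append 7
= [3, 18, 9, 7]


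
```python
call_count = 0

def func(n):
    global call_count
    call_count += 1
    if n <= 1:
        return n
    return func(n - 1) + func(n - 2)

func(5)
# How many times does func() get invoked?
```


func(5) calls func(4) and func(3); each non-base call branches into two more.
Let C(k) = total number of calls made by func(k), including the call to func(k) itself.
Base cases: C(0) = 1, C(1) = 1
Recurrence: C(k) = 1 + C(k-1) + C(k-2)
  C(2) = 1 + C(1) + C(0) = 1 + 1 + 1 = 3
  C(3) = 1 + C(2) + C(1) = 1 + 3 + 1 = 5
  C(4) = 1 + C(3) + C(2) = 1 + 5 + 3 = 9
  C(5) = 1 + C(4) + C(3) = 1 + 9 + 5 = 15
Total calls = C(5) = 15


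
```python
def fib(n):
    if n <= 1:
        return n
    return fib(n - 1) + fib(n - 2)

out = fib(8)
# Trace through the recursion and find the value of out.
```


fib(8)
= fib(7) + fib(6)
= (fib(6) + fib(5)) + fib(6)
Computing bottom-up: fib(0)=0, fib(1)=1, fib(2)=1, fib(3)=2, fib(4)=3, fib(5)=5, fib(6)=8, fib(7)=13, fib(8)=21
= 21


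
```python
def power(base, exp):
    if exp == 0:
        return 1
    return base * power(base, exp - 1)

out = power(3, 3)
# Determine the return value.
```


power(3, 3)
= 3 * power(3, 2)
= 3 * 3 * power(3, 1)
= 3 * 3 * 3 * power(3, 0)
= 3 * 3 * 3 * 1
= 27


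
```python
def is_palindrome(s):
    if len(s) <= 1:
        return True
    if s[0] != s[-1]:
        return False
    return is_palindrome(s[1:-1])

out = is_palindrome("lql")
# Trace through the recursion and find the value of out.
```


is_palindrome("lql")
"lql": s[0]='l' == s[-1]='l' -> is_palindrome("q")
"q": len <= 1 -> True
= True


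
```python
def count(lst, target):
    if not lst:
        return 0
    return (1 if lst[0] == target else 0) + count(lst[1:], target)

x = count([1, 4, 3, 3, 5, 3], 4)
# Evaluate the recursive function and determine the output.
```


count([1, 4, 3, 3, 5, 3], 4)
lst[0]=1 != 4: 0 + count([4, 3, 3, 5, 3], 4)
lst[0]=4 == 4: 1 + count([3, 3, 5, 3], 4)
lst[0]=3 != 4: 0 + count([3, 5, 3], 4)
lst[0]=3 != 4: 0 + count([5, 3], 4)
lst[0]=5 != 4: 0 + count([3], 4)
lst[0]=3 != 4: 0 + count([], 4)
= 1


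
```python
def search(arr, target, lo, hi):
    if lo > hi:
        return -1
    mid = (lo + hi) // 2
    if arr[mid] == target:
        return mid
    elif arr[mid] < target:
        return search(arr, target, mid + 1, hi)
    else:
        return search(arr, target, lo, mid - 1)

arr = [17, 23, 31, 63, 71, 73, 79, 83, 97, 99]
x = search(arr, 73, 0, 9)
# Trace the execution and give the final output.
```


search(arr, 73, 0, 9)
lo=0, hi=9, mid=4, arr[mid]=71
71 < 73, search right half
lo=5, hi=9, mid=7, arr[mid]=83
83 > 73, search left half
lo=5, hi=6, mid=5, arr[mid]=73
arr[5] == 73, found at index 5
= 5


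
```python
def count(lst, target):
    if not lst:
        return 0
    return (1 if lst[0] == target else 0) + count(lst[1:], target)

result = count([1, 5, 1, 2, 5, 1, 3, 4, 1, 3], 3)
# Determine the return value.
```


count([1, 5, 1, 2, 5, 1, 3, 4, 1, 3], 3)
lst[0]=1 != 3: 0 + count([5, 1, 2, 5, 1, 3, 4, 1, 3], 3)
lst[0]=5 != 3: 0 + count([1, 2, 5, 1, 3, 4, 1, 3], 3)
lst[0]=1 != 3: 0 + count([2, 5, 1, 3, 4, 1, 3], 3)
lst[0]=2 != 3: 0 + count([5, 1, 3, 4, 1, 3], 3)
lst[0]=5 != 3: 0 + count([1, 3, 4, 1, 3], 3)
lst[0]=1 != 3: 0 + count([3, 4, 1, 3], 3)
lst[0]=3 == 3: 1 + count([4, 1, 3], 3)
lst[0]=4 != 3: 0 + count([1, 3], 3)
lst[0]=1 != 3: 0 + count([3], 3)
lst[0]=3 == 3: 1 + count([], 3)
= 2


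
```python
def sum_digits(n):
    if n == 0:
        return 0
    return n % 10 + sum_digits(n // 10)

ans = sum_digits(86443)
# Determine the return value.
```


sum_digits(86443)
= 3 + sum_digits(8644)
= 3 + 4 + sum_digits(864)
= 3 + 4 + 4 + sum_digits(86)
= 3 + 4 + 4 + 6 + sum_digits(8)
= 3 + 4 + 4 + 6 + 8 + sum_digits(0)
= 3 + 4 + 4 + 6 + 8 + 0
= 25


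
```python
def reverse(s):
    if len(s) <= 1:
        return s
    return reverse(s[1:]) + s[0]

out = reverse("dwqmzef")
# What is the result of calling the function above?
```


reverse("dwqmzef")
= reverse("wqmzef") + "d"
= reverse("qmzef") + "w" + "d"
= reverse("mzef") + "q" + "w" + "d"
= reverse("zef") + "m" + "q" + "w" + "d"
= reverse("ef") + "z" + "m" + "q" + "w" + "d"
= reverse("f") + "e" + "z" + "m" + "q" + "w" + "d"
= "f" + "e" + "z" + "m" + "q" + "w" + "d"
= "fezmqwd"


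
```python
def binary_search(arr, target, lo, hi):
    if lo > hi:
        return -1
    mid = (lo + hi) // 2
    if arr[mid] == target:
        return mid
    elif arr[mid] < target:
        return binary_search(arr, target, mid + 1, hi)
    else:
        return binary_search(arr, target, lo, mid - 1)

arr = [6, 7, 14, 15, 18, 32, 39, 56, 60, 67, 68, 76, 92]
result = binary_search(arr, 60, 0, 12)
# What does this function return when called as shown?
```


binary_search(arr, 60, 0, 12)
lo=0, hi=12, mid=6, arr[mid]=39
39 < 60, search right half
lo=7, hi=12, mid=9, arr[mid]=67
67 > 60, search left half
lo=7, hi=8, mid=7, arr[mid]=56
56 < 60, search right half
lo=8, hi=8, mid=8, arr[mid]=60
arr[8] == 60, found at index 8
= 8


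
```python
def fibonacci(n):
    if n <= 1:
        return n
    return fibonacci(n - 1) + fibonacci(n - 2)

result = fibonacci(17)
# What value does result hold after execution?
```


fibonacci(17)
= fibonacci(16) + fibonacci(15)
= (fibonacci(15) + fibonacci(14)) + fibonacci(15)
Computing bottom-up: fibonacci(0)=0, fibonacci(1)=1, fibonacci(2)=1, fibonacci(3)=2, fibonacci(4)=3, fibonacci(5)=5, fibonacci(6)=8, fibonacci(7)=13, fibonacci(8)=21, fibonacci(9)=34, fibonacci(10)=55, fibonacci(11)=89, fibonacci(12)=144, fibonacci(13)=233, fibonacci(14)=377, fibonacci(15)=610, fibonacci(16)=987, fibonacci(17)=1597
= 1597


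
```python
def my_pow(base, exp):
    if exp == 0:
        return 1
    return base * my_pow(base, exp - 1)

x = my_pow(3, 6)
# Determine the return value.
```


my_pow(3, 6)
= 3 * my_pow(3, 5)
= 3 * 3 * my_pow(3, 4)
= 3 * 3 * 3 * my_pow(3, 3)
= 3 * 3 * 3 * 3 * my_pow(3, 2)
= 3 * 3 * 3 * 3 * 3 * my_pow(3, 1)
= 3 * 3 * 3 * 3 * 3 * 3 * my_pow(3, 0)
= 3 * 3 * 3 * 3 * 3 * 3 * 1
= 729


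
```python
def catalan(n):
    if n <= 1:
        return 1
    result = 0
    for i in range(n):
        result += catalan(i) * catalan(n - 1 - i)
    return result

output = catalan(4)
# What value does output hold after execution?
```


catalan(4)
= sum of catalan(i) * catalan(4-1-i) for i in 0..3
First compute sub-values bottom-up:
  catalan(0) = 1, catalan(1) = 1
  catalan(2) = 1*1 + 1*1 = 2
  catalan(3) = 1*2 + 1*1 + 2*1 = 5
Now catalan(4):
  catalan(0)*catalan(3) = 1*5 = 5
  catalan(1)*catalan(2) = 1*2 = 2
  catalan(2)*catalan(1) = 2*1 = 2
  catalan(3)*catalan(0) = 5*1 = 5
= 5 + 2 + 2 + 5
= 14


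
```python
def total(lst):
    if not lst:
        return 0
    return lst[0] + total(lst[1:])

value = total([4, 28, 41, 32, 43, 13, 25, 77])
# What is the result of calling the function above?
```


total([4, 28, 41, 32, 43, 13, 25, 77])
= 4 + total([28, 41, 32, 43, 13, 25, 77])
= 4 + 28 + total([41, 32, 43, 13, 25, 77])
= 4 + 28 + 41 + total([32, 43, 13, 25, 77])
= 4 + 28 + 41 + 32 + total([43, 13, 25, 77])
= 4 + 28 + 41 + 32 + 43 + total([13, 25, 77])
= 4 + 28 + 41 + 32 + 43 + 13 + total([25, 77])
= 4 + 28 + 41 + 32 + 43 + 13 + 25 + total([77])
= 4 + 28 + 41 + 32 + 43 + 13 + 25 + 77 + total([])
= 4 + 28 + 41 + 32 + 43 + 13 + 25 + 77 + 0
= 263


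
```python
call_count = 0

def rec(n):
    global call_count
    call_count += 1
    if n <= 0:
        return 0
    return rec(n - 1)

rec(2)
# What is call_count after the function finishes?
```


rec(2) calls rec(1) calls ... calls rec(0)
Total calls: 2 + 1 (for base case) = 3


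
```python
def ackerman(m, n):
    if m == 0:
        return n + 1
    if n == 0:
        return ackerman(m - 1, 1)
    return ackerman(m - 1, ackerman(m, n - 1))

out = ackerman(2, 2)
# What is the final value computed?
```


ackerman(2, 2)
= ackerman(1, ackerman(2, 1))
First compute ackerman(2, 1) = 5
= ackerman(1, 5)
= 7


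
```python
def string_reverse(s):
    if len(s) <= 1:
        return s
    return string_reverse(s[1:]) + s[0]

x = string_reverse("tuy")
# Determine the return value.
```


string_reverse("tuy")
= string_reverse("uy") + "t"
= string_reverse("y") + "u" + "t"
= "y" + "u" + "t"
= "yut"


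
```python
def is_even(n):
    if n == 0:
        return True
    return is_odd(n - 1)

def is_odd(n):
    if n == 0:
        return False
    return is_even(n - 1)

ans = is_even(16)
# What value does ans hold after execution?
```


is_even(16)
= is_odd(15)
= is_even(14)
= is_odd(13)
= is_even(12)
= is_odd(11)
= is_even(10)
= is_odd(9)
= is_even(8)
= is_odd(7)
= is_even(6)
= is_odd(5)
= is_even(4)
= is_odd(3)
= is_even(2)
= is_odd(1)
= is_even(0)
n == 0: return True
= True


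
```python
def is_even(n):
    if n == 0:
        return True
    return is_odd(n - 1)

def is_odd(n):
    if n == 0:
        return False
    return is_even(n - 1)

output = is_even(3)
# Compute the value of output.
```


is_even(3)
= is_odd(2)
= is_even(1)
= is_odd(0)
n == 0: return False
= False


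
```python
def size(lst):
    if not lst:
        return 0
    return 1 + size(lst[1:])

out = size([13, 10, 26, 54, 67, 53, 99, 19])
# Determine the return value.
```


size([13, 10, 26, 54, 67, 53, 99, 19])
= 1 + size([10, 26, 54, 67, 53, 99, 19])
= 1 + 1 + size([26, 54, 67, 53, 99, 19])
= 1 + 1 + 1 + size([54, 67, 53, 99, 19])
= 1 + 1 + 1 + 1 + size([67, 53, 99, 19])
= 1 + 1 + 1 + 1 + 1 + size([53, 99, 19])
= 1 + 1 + 1 + 1 + 1 + 1 + size([99, 19])
= 1 + 1 + 1 + 1 + 1 + 1 + 1 + size([19])
= 1 + 1 + 1 + 1 + 1 + 1 + 1 + 1 + size([])
= 1 + 1 + 1 + 1 + 1 + 1 + 1 + 1 + 0
= 8


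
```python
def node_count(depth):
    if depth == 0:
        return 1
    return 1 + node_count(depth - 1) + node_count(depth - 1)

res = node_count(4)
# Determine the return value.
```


node_count(4)
= 1 + node_count(3) + node_count(3)
= 1 + 2 * node_count(3)
node_count(k) = 2^(k+1) - 1
node_count(0) = 1
node_count(1) = 3
node_count(2) = 7
node_count(3) = 15
node_count(4) = 31
node_count(4) = 2^5 - 1 = 31


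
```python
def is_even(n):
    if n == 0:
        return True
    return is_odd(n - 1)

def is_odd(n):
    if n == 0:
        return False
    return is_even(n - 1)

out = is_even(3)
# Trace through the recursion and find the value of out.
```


is_even(3)
= is_odd(2)
= is_even(1)
= is_odd(0)
n == 0: return False
= False


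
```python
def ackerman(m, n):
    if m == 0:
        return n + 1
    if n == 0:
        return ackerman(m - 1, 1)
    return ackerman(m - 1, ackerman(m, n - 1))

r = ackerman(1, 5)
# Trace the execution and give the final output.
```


ackerman(1, 5)
= ackerman(0, ackerman(1, 4))
First compute ackerman(1, 4) = 6
= ackerman(0, 6)
= 7


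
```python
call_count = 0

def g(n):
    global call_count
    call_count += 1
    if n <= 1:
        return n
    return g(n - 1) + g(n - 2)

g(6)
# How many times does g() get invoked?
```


g(6) calls g(5) and g(4); each non-base call branches into two more.
Let C(k) = total number of calls made by g(k), including the call to g(k) itself.
Base cases: C(0) = 1, C(1) = 1
Recurrence: C(k) = 1 + C(k-1) + C(k-2)
  C(2) = 1 + C(1) + C(0) = 1 + 1 + 1 = 3
  C(3) = 1 + C(2) + C(1) = 1 + 3 + 1 = 5
  C(4) = 1 + C(3) + C(2) = 1 + 5 + 3 = 9
  C(5) = 1 + C(4) + C(3) = 1 + 9 + 5 = 15
  C(6) = 1 + C(5) + C(4) = 1 + 15 + 9 = 25
Total calls = C(6) = 25


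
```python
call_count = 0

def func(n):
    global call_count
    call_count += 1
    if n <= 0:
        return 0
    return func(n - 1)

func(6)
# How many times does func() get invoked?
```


func(6) calls func(5) calls ... calls func(0)
Total calls: 6 + 1 (for base case) = 7


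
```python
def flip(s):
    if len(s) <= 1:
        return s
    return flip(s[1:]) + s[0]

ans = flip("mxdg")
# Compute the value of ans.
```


flip("mxdg")
= flip("xdg") + "m"
= flip("dg") + "x" + "m"
= flip("g") + "d" + "x" + "m"
= "g" + "d" + "x" + "m"
= "gdxm"


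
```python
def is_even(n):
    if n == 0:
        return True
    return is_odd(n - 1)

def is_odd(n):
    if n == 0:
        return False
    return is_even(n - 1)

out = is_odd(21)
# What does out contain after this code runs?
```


is_odd(21)
= is_even(20)
= is_odd(19)
= is_even(18)
= is_odd(17)
= is_even(16)
= is_odd(15)
= is_even(14)
= is_odd(13)
= is_even(12)
= is_odd(11)
= is_even(10)
= is_odd(9)
= is_even(8)
= is_odd(7)
= is_even(6)
= is_odd(5)
= is_even(4)
= is_odd(3)
= is_even(2)
= is_odd(1)
= is_even(0)
n == 0: return True
= True


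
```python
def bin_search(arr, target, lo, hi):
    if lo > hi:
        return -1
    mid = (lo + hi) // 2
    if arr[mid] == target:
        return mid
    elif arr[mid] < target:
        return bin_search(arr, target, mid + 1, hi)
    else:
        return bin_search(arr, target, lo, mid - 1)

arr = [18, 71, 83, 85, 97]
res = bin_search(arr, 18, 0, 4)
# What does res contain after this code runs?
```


bin_search(arr, 18, 0, 4)
lo=0, hi=4, mid=2, arr[mid]=83
83 > 18, search left half
lo=0, hi=1, mid=0, arr[mid]=18
arr[0] == 18, found at index 0
= 0


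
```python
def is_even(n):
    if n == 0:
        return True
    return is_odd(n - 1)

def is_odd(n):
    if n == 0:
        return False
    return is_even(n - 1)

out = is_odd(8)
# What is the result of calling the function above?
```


is_odd(8)
= is_even(7)
= is_odd(6)
= is_even(5)
= is_odd(4)
= is_even(3)
= is_odd(2)
= is_even(1)
= is_odd(0)
n == 0: return False
= False


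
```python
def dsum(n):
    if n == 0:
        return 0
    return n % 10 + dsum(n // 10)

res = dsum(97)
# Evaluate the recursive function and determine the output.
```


dsum(97)
= 7 + dsum(9)
= 7 + 9 + dsum(0)
= 7 + 9 + 0
= 16


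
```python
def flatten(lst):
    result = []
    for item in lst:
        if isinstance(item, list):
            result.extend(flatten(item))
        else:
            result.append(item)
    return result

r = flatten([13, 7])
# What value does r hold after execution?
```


flatten([13, 7])
Processing each element:
  13 is not a list -> append 13
  7 is not a list -> append 7
= [13, 7]


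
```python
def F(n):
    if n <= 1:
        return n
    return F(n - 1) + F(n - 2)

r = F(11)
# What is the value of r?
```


F(11)
= F(10) + F(9)
= (F(9) + F(8)) + F(9)
Computing bottom-up: F(0)=0, F(1)=1, F(2)=1, F(3)=2, F(4)=3, F(5)=5, F(6)=8, F(7)=13, F(8)=21, F(9)=34, F(10)=55, F(11)=89
= 89


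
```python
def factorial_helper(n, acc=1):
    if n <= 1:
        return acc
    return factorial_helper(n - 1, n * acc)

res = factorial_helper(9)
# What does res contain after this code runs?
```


factorial_helper(9, 1)
= factorial_helper(8, 9 * 1) = factorial_helper(8, 9)
= factorial_helper(7, 8 * 9) = factorial_helper(7, 72)
= factorial_helper(6, 7 * 72) = factorial_helper(6, 504)
= factorial_helper(5, 6 * 504) = factorial_helper(5, 3024)
= factorial_helper(4, 5 * 3024) = factorial_helper(4, 15120)
= factorial_helper(3, 4 * 15120) = factorial_helper(3, 60480)
= factorial_helper(2, 3 * 60480) = factorial_helper(2, 181440)
= factorial_helper(1, 2 * 181440) = factorial_helper(1, 362880)
n <= 1, return acc = 362880


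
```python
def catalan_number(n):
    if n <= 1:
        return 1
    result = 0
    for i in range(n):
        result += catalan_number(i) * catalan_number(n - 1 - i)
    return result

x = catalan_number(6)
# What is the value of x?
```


catalan_number(6)
= sum of catalan_number(i) * catalan_number(6-1-i) for i in 0..5
First compute sub-values bottom-up:
  catalan_number(0) = 1, catalan_number(1) = 1
  catalan_number(2) = 1*1 + 1*1 = 2
  catalan_number(3) = 1*2 + 1*1 + 2*1 = 5
  catalan_number(4) = 1*5 + 1*2 + 2*1 + 5*1 = 14
  catalan_number(5) = 1*14 + 1*5 + 2*2 + 5*1 + 14*1 = 42
Now catalan_number(6):
  catalan_number(0)*catalan_number(5) = 1*42 = 42
  catalan_number(1)*catalan_number(4) = 1*14 = 14
  catalan_number(2)*catalan_number(3) = 2*5 = 10
  catalan_number(3)*catalan_number(2) = 5*2 = 10
  catalan_number(4)*catalan_number(1) = 14*1 = 14
  catalan_number(5)*catalan_number(0) = 42*1 = 42
= 42 + 14 + 10 + 10 + 14 + 42
= 132


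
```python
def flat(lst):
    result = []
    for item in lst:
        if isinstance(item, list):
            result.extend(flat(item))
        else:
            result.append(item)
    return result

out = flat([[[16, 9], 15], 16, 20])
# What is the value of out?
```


flat([[[16, 9], 15], 16, 20])
Processing each element:
  [[16, 9], 15] is a list -> flat recursively -> [16, 9, 15]
  16 is not a list -> append 16
  20 is not a list -> append 20
= [16, 9, 15, 16, 20]


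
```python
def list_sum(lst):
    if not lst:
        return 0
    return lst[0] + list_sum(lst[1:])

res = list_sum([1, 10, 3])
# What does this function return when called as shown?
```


list_sum([1, 10, 3])
= 1 + list_sum([10, 3])
= 1 + 10 + list_sum([3])
= 1 + 10 + 3 + list_sum([])
= 1 + 10 + 3 + 0
= 14


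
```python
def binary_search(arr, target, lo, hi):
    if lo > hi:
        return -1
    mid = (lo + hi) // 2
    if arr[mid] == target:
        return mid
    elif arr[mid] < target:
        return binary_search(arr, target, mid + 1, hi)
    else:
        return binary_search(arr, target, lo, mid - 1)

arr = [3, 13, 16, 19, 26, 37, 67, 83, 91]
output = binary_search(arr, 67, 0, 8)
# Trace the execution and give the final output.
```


binary_search(arr, 67, 0, 8)
lo=0, hi=8, mid=4, arr[mid]=26
26 < 67, search right half
lo=5, hi=8, mid=6, arr[mid]=67
arr[6] == 67, found at index 6
= 6


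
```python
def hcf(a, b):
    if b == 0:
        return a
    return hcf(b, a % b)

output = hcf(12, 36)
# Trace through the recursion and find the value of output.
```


hcf(12, 36)
= hcf(36, 12 % 36) = hcf(36, 12)
= hcf(12, 36 % 12) = hcf(12, 0)
b == 0, return a = 12


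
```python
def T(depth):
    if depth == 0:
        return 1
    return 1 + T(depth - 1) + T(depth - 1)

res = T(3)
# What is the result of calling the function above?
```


T(3)
= 1 + T(2) + T(2)
= 1 + 2 * T(2)
T(k) = 2^(k+1) - 1
T(0) = 1
T(1) = 3
T(2) = 7
T(3) = 15
T(3) = 2^4 - 1 = 15


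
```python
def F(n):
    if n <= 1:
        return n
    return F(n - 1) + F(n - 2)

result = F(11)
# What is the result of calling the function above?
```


F(11)
= F(10) + F(9)
= (F(9) + F(8)) + F(9)
Computing bottom-up: F(0)=0, F(1)=1, F(2)=1, F(3)=2, F(4)=3, F(5)=5, F(6)=8, F(7)=13, F(8)=21, F(9)=34, F(10)=55, F(11)=89
= 89


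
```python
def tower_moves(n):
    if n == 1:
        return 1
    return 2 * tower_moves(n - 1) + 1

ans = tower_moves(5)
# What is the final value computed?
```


tower_moves(5)
= 2 * tower_moves(4) + 1
= 2 * (2 * tower_moves(3) + 1) + 1
= 2 * (2 * (2 * tower_moves(2) + 1) + 1) + 1
= 2 * (2 * (2 * (2 * tower_moves(1) + 1) + 1) + 1) + 1
Now compute bottom-up:
tower_moves(1) = 1
tower_moves(2) = 2 * 1 + 1 = 3
tower_moves(3) = 2 * 3 + 1 = 7
tower_moves(4) = 2 * 7 + 1 = 15
tower_moves(5) = 2 * 15 + 1 = 31
= 31


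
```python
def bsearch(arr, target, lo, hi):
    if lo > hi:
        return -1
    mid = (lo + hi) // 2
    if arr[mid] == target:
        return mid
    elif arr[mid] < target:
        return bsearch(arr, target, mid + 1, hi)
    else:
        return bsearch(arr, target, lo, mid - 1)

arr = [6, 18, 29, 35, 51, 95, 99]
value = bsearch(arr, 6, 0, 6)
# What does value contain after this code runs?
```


bsearch(arr, 6, 0, 6)
lo=0, hi=6, mid=3, arr[mid]=35
35 > 6, search left half
lo=0, hi=2, mid=1, arr[mid]=18
18 > 6, search left half
lo=0, hi=0, mid=0, arr[mid]=6
arr[0] == 6, found at index 0
= 0


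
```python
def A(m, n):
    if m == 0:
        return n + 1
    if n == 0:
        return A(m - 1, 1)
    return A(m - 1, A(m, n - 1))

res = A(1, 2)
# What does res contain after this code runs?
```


A(1, 2)
= A(0, A(1, 1))
First compute A(1, 1) = 3
= A(0, 3)
= 4


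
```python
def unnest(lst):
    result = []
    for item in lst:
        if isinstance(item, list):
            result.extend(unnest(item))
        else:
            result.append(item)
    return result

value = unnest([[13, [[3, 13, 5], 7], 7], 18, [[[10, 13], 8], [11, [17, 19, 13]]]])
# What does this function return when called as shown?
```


unnest([[13, [[3, 13, 5], 7], 7], 18, [[[10, 13], 8], [11, [17, 19, 13]]]])
Processing each element:
  [13, [[3, 13, 5], 7], 7] is a list -> unnest recursively -> [13, 3, 13, 5, 7, 7]
  18 is not a list -> append 18
  [[[10, 13], 8], [11, [17, 19, 13]]] is a list -> unnest recursively -> [10, 13, 8, 11, 17, 19, 13]
= [13, 3, 13, 5, 7, 7, 18, 10, 13, 8, 11, 17, 19, 13]


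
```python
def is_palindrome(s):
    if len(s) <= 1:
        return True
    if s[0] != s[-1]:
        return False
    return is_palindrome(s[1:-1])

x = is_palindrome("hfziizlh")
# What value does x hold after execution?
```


is_palindrome("hfziizlh")
"hfziizlh": s[0]='h' == s[-1]='h' -> is_palindrome("fziizl")
"fziizl": s[0]='f' != s[-1]='l' -> False
= False


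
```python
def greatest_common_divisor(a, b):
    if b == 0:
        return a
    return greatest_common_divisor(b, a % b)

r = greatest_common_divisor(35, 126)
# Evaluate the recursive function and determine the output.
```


greatest_common_divisor(35, 126)
= greatest_common_divisor(126, 35 % 126) = greatest_common_divisor(126, 35)
= greatest_common_divisor(35, 126 % 35) = greatest_common_divisor(35, 21)
= greatest_common_divisor(21, 35 % 21) = greatest_common_divisor(21, 14)
= greatest_common_divisor(14, 21 % 14) = greatest_common_divisor(14, 7)
= greatest_common_divisor(7, 14 % 7) = greatest_common_divisor(7, 0)
b == 0, return a = 7


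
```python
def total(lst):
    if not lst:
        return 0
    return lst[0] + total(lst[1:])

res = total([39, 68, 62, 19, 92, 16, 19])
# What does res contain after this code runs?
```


total([39, 68, 62, 19, 92, 16, 19])
= 39 + total([68, 62, 19, 92, 16, 19])
= 39 + 68 + total([62, 19, 92, 16, 19])
= 39 + 68 + 62 + total([19, 92, 16, 19])
= 39 + 68 + 62 + 19 + total([92, 16, 19])
= 39 + 68 + 62 + 19 + 92 + total([16, 19])
= 39 + 68 + 62 + 19 + 92 + 16 + total([19])
= 39 + 68 + 62 + 19 + 92 + 16 + 19 + total([])
= 39 + 68 + 62 + 19 + 92 + 16 + 19 + 0
= 315


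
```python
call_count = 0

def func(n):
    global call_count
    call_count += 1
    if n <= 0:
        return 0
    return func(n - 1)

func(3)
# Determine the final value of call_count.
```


func(3) calls func(2) calls ... calls func(0)
Total calls: 3 + 1 (for base case) = 4


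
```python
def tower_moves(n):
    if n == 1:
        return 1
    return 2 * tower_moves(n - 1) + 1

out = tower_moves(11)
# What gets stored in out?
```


tower_moves(11)
= 2 * tower_moves(10) + 1
= 2 * (2 * tower_moves(9) + 1) + 1
= 2 * (2 * (2 * tower_moves(8) + 1) + 1) + 1
= 2 * (2 * (2 * (2 * tower_moves(7) + 1) + 1) + 1) + 1
= 2 * (2 * (2 * (2 * (2 * tower_moves(6) + 1) + 1) + 1) + 1) + 1
= 2 * (2 * (2 * (2 * (2 * (2 * tower_moves(5) + 1) + 1) + 1) + 1) + 1) + 1
= 2 * (2 * (2 * (2 * (2 * (2 * (2 * tower_moves(4) + 1) + 1) + 1) + 1) + 1) + 1) + 1
= 2 * (2 * (2 * (2 * (2 * (2 * (2 * (2 * tower_moves(3) + 1) + 1) + 1) + 1) + 1) + 1) + 1) + 1
= 2 * (2 * (2 * (2 * (2 * (2 * (2 * (2 * (2 * tower_moves(2) + 1) + 1) + 1) + 1) + 1) + 1) + 1) + 1) + 1
= 2 * (2 * (2 * (2 * (2 * (2 * (2 * (2 * (2 * (2 * tower_moves(1) + 1) + 1) + 1) + 1) + 1) + 1) + 1) + 1) + 1) + 1
Now compute bottom-up:
tower_moves(1) = 1
tower_moves(2) = 2 * 1 + 1 = 3
tower_moves(3) = 2 * 3 + 1 = 7
tower_moves(4) = 2 * 7 + 1 = 15
tower_moves(5) = 2 * 15 + 1 = 31
tower_moves(6) = 2 * 31 + 1 = 63
tower_moves(7) = 2 * 63 + 1 = 127
tower_moves(8) = 2 * 127 + 1 = 255
tower_moves(9) = 2 * 255 + 1 = 511
tower_moves(10) = 2 * 511 + 1 = 1023
tower_moves(11) = 2 * 1023 + 1 = 2047
= 2047


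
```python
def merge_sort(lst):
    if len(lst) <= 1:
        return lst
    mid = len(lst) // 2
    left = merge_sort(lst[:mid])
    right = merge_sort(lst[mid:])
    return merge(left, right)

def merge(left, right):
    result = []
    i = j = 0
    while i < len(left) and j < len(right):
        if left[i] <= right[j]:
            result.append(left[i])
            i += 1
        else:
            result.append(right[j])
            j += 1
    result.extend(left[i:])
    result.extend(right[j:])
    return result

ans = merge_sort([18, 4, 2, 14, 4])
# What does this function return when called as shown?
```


merge_sort([18, 4, 2, 14, 4])
Split into [18, 4] and [2, 14, 4]
Left sorted: [4, 18]
Right sorted: [2, 4, 14]
Merge [4, 18] and [2, 4, 14]
= [2, 4, 4, 14, 18]


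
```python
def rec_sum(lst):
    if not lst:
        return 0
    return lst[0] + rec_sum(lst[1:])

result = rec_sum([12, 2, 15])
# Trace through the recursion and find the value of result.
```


rec_sum([12, 2, 15])
= 12 + rec_sum([2, 15])
= 12 + 2 + rec_sum([15])
= 12 + 2 + 15 + rec_sum([])
= 12 + 2 + 15 + 0
= 29


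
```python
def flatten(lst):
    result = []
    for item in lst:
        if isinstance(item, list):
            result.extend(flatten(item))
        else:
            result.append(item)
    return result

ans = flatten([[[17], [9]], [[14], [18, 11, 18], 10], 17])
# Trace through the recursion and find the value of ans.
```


flatten([[[17], [9]], [[14], [18, 11, 18], 10], 17])
Processing each element:
  [[17], [9]] is a list -> flatten recursively -> [17, 9]
  [[14], [18, 11, 18], 10] is a list -> flatten recursively -> [14, 18, 11, 18, 10]
  17 is not a list -> append 17
= [17, 9, 14, 18, 11, 18, 10, 17]


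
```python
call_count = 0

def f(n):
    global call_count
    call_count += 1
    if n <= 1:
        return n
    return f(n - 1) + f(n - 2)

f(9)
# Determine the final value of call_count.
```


f(9) calls f(8) and f(7); each non-base call branches into two more.
Let C(k) = total number of calls made by f(k), including the call to f(k) itself.
Base cases: C(0) = 1, C(1) = 1
Recurrence: C(k) = 1 + C(k-1) + C(k-2)
  C(2) = 1 + C(1) + C(0) = 1 + 1 + 1 = 3
  C(3) = 1 + C(2) + C(1) = 1 + 3 + 1 = 5
  C(4) = 1 + C(3) + C(2) = 1 + 5 + 3 = 9
  C(5) = 1 + C(4) + C(3) = 1 + 9 + 5 = 15
  C(6) = 1 + C(5) + C(4) = 1 + 15 + 9 = 25
  C(7) = 1 + C(6) + C(5) = 1 + 25 + 15 = 41
  C(8) = 1 + C(7) + C(6) = 1 + 41 + 25 = 67
  C(9) = 1 + C(8) + C(7) = 1 + 67 + 41 = 109
Total calls = C(9) = 109


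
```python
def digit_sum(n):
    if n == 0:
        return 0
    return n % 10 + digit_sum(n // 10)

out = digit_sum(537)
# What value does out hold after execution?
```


digit_sum(537)
= 7 + digit_sum(53)
= 7 + 3 + digit_sum(5)
= 7 + 3 + 5 + digit_sum(0)
= 7 + 3 + 5 + 0
= 15


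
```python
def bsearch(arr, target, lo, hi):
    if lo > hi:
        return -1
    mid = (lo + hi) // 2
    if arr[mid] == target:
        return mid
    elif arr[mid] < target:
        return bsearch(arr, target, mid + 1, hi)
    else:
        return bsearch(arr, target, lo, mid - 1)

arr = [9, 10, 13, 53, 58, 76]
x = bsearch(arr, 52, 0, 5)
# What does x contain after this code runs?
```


bsearch(arr, 52, 0, 5)
lo=0, hi=5, mid=2, arr[mid]=13
13 < 52, search right half
lo=3, hi=5, mid=4, arr[mid]=58
58 > 52, search left half
lo=3, hi=3, mid=3, arr[mid]=53
53 > 52, search left half
lo > hi, target not found, return -1
= -1
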